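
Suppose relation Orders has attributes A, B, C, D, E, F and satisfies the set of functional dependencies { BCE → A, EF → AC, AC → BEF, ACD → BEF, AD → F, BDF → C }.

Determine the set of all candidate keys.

{A, B, D}; {A, C, D}; {A, D, E}; {D, E, F}; {B, C, D, E}

Attribute D never appears on the right-hand side of any dependency, so D must belong to every candidate key.
{D}⁺ = {D}, which is not all of the schema, so we must add further attributes.
{A, B, D}⁺: AD→F adds F; BDF→C adds C; AC→BEF adds E → {A, B, C, D, E, F}. Minimal: {B, D}⁺ = {B, D}; {A, D}⁺ = {A, D, F}; {A, B}⁺ = {A, B} — none reach the full schema.
{A, C, D}⁺: AC→BEF adds B, E, F → {A, B, C, D, E, F}. Minimal: {C, D}⁺ = {C, D}; {A, D}⁺ = {A, D, F}; {A, C}⁺ = {A, B, C, E, F} — none reach the full schema.
{A, D, E}⁺: AD→F adds F; EF→AC adds C; AC→BEF adds B → {A, B, C, D, E, F}. Minimal: {D, E}⁺ = {D, E}; {A, E}⁺ = {A, E}; {A, D}⁺ = {A, D, F} — none reach the full schema.
{D, E, F}⁺: EF→AC adds A, C; AC→BEF adds B → {A, B, C, D, E, F}. Minimal: {E, F}⁺ = {A, B, C, E, F}; {D, F}⁺ = {D, F}; {D, E}⁺ = {D, E} — none reach the full schema.
{B, C, D, E}⁺: BCE→A adds A; AC→BEF adds F → {A, B, C, D, E, F}. Minimal: {C, D, E}⁺ = {C, D, E}; {B, D, E}⁺ = {B, D, E}; {B, C, E}⁺ = {A, B, C, E, F}; … — none reach the full schema.
Any other superkey contains one of these as a subset, so there are no further candidate keys.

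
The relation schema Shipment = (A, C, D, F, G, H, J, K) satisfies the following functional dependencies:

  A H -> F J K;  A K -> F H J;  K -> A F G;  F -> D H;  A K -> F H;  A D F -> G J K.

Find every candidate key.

{C, K}⁺: K→AFG adds A, F, G; F→DH adds D, H; ADF→GJK adds J → {A, C, D, F, G, H, J, K}.
{A, C, F}⁺: F→DH adds D, H; ADF→GJK adds G, J, K → {A, C, D, F, G, H, J, K}.
{A, C, H}⁺: AH→FJK adds F, J, K; K→AFG adds G; F→DH adds D → {A, C, D, F, G, H, J, K}.
Any other superkey contains one of these as a subset, so there are no further candidate keys.

{C, K}, {A, C, F}, {A, C, H}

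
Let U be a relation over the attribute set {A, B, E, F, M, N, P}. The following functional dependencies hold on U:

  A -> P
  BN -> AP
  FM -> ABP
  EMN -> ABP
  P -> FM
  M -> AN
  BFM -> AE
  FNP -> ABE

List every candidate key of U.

{A}⁺: A→P adds P; P→FM adds F, M; M→AN adds N; FNP→ABE adds B, E → {A, B, E, F, M, N, P}.
{M}⁺: M→AN adds A, N; A→P adds P; P→FM adds F; FNP→ABE adds B, E → {A, B, E, F, M, N, P}.
{P}⁺: P→FM adds F, M; M→AN adds A, N; FNP→ABE adds B, E → {A, B, E, F, M, N, P}.
{B, N}⁺: BN→AP adds A, P; P→FM adds F, M; BFM→AE adds E → {A, B, E, F, M, N, P}. Minimal: {N}⁺ = {N}; {B}⁺ = {B} — none reach the full schema.
Any other superkey contains one of these as a subset, so there are no further candidate keys.

A, M, P, BN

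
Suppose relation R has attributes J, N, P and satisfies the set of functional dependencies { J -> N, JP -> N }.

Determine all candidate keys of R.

{J, P}

Attributes J, P never appear on any right-hand side, so every candidate key must contain {J, P}.
{J, P}⁺ = {J, N, P}, which is all of the schema, so {J, P} is the only candidate key.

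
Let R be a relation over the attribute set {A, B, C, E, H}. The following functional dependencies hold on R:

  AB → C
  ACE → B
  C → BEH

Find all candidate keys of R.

Attribute A never appears on the right-hand side of any dependency, so A must belong to every candidate key.
{A}⁺ = {A}, which is not all of the schema, so we must add further attributes.
{A, B}⁺: AB→C adds C; C→BEH adds E, H → {A, B, C, E, H}. Minimal: {B}⁺ = {B}; {A}⁺ = {A} — none reach the full schema.
{A, C}⁺: C→BEH adds B, E, H → {A, B, C, E, H}. Minimal: {C}⁺ = {B, C, E, H}; {A}⁺ = {A} — none reach the full schema.

{A, B}, {A, C}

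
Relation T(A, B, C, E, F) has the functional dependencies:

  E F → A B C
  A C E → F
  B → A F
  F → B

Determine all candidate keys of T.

Attribute E never appears on the right-hand side of any dependency, so E must belong to every candidate key.
{E}⁺ = {E}, which is not all of the schema, so we must add further attributes.
{B, E}⁺: B→AF adds A, F; EF→ABC adds C → {A, B, C, E, F}. Minimal: {E}⁺ = {E}; {B}⁺ = {A, B, F} — none reach the full schema.
{E, F}⁺: EF→ABC adds A, B, C → {A, B, C, E, F}. Minimal: {F}⁺ = {A, B, F}; {E}⁺ = {E} — none reach the full schema.
{A, C, E}⁺: ACE→F adds F; F→B adds B → {A, B, C, E, F}. Minimal: {C, E}⁺ = {C, E}; {A, E}⁺ = {A, E}; {A, C}⁺ = {A, C} — none reach the full schema.
Any other superkey contains one of these as a subset, so there are no further candidate keys.

{B, E}; {E, F}; {A, C, E}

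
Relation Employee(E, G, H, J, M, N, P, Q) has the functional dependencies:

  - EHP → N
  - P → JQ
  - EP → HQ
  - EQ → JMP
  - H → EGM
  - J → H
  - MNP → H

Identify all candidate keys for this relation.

{P}⁺: P→JQ adds J, Q; J→H adds H; H→EGM adds E, G, M; EHP→N adds N → {E, G, H, J, M, N, P, Q}.
{E, Q}⁺: EQ→JMP adds J, M, P; J→H adds H; EHP→N adds N; H→EGM adds G → {E, G, H, J, M, N, P, Q}. Minimal: {Q}⁺ = {Q}; {E}⁺ = {E} — none reach the full schema.
{H, Q}⁺: H→EGM adds E, G, M; EQ→JMP adds J, P; EHP→N adds N → {E, G, H, J, M, N, P, Q}. Minimal: {Q}⁺ = {Q}; {H}⁺ = {E, G, H, M} — none reach the full schema.
{J, Q}⁺: J→H adds H; H→EGM adds E, G, M; EQ→JMP adds P; EHP→N adds N → {E, G, H, J, M, N, P, Q}. Minimal: {Q}⁺ = {Q}; {J}⁺ = {E, G, H, J, M} — none reach the full schema.

P, EQ, HQ, JQ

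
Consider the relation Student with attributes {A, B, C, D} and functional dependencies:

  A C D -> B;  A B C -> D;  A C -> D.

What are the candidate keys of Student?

{A, C}

Attributes A, C never appear on any right-hand side, so every candidate key must contain {A, C}.
{A, C}⁺ = {A, B, C, D}, which is all of the schema, so {A, C} is the only candidate key.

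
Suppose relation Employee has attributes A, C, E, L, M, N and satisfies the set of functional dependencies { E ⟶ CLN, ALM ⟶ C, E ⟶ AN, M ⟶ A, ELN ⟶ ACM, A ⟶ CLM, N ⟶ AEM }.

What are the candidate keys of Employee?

(E); (N)

{E}⁺: E→CLN adds C, L, N; E→AN adds A; ELN→ACM adds M → {A, C, E, L, M, N}.
{N}⁺: N→AEM adds A, E, M; E→CLN adds C, L → {A, C, E, L, M, N}.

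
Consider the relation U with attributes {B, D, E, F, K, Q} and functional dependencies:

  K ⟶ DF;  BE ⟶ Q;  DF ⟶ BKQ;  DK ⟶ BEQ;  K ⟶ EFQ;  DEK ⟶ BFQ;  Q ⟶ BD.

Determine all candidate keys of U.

{K}, {D, F}, {F, Q}, {B, E, F}

{K}⁺: K→DF adds D, F; DF→BKQ adds B, Q; DK→BEQ adds E → {B, D, E, F, K, Q}.
{D, F}⁺: DF→BKQ adds B, K, Q; DK→BEQ adds E → {B, D, E, F, K, Q}.
{F, Q}⁺: Q→BD adds B, D; DF→BKQ adds K; DK→BEQ adds E → {B, D, E, F, K, Q}.
{B, E, F}⁺: BE→Q adds Q; Q→BD adds D; DF→BKQ adds K → {B, D, E, F, K, Q}.
Any other superkey contains one of these as a subset, so there are no further candidate keys.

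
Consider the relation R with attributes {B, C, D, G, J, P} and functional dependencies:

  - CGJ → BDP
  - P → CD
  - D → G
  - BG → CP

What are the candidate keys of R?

JP; BDJ; BGJ; CDJ; CGJ

Attribute J never appears on the right-hand side of any dependency, so J must belong to every candidate key.
{J}⁺ = {J}, which is not all of the schema, so we must add further attributes.
{J, P}⁺: P→CD adds C, D; D→G adds G; CGJ→BDP adds B → {B, C, D, G, J, P}. Minimal: {P}⁺ = {C, D, G, P}; {J}⁺ = {J} — none reach the full schema.
{B, D, J}⁺: D→G adds G; BG→CP adds C, P → {B, C, D, G, J, P}. Minimal: {D, J}⁺ = {D, G, J}; {B, J}⁺ = {B, J}; {B, D}⁺ = {B, C, D, G, P} — none reach the full schema.
{B, G, J}⁺: BG→CP adds C, P; CGJ→BDP adds D → {B, C, D, G, J, P}. Minimal: {G, J}⁺ = {G, J}; {B, J}⁺ = {B, J}; {B, G}⁺ = {B, C, D, G, P} — none reach the full schema.
{C, D, J}⁺: D→G adds G; CGJ→BDP adds B, P → {B, C, D, G, J, P}. Minimal: {D, J}⁺ = {D, G, J}; {C, J}⁺ = {C, J}; {C, D}⁺ = {C, D, G} — none reach the full schema.
{C, G, J}⁺: CGJ→BDP adds B, D, P → {B, C, D, G, J, P}. Minimal: {G, J}⁺ = {G, J}; {C, J}⁺ = {C, J}; {C, G}⁺ = {C, G} — none reach the full schema.
Any other superkey contains one of these as a subset, so there are no further candidate keys.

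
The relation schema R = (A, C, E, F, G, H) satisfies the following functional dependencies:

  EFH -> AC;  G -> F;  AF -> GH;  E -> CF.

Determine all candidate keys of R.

{A, E}, {E, H}

Attribute E never appears on the right-hand side of any dependency, so E must belong to every candidate key.
{E}⁺ = {C, E, F}, which is not all of the schema, so we must add further attributes.
{A, E}⁺: E→CF adds C, F; AF→GH adds G, H → {A, C, E, F, G, H}. Minimal: {E}⁺ = {C, E, F}; {A}⁺ = {A} — none reach the full schema.
{E, H}⁺: E→CF adds C, F; EFH→AC adds A; AF→GH adds G → {A, C, E, F, G, H}. Minimal: {H}⁺ = {H}; {E}⁺ = {C, E, F} — none reach the full schema.
Any other superkey contains one of these as a subset, so there are no further candidate keys.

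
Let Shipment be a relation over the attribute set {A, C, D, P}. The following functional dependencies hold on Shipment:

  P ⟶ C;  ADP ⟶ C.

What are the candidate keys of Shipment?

{A, D, P}⁺: P→C adds C → {A, C, D, P}. Minimal: {D, P}⁺ = {C, D, P}; {A, P}⁺ = {A, C, P}; {A, D}⁺ = {A, D} — none reach the full schema.

{A, D, P}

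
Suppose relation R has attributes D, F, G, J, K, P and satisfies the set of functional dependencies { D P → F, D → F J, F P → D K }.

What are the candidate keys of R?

Attributes G, P never appear on any right-hand side, so every candidate key must contain {G, P}.
{G, P}⁺ = {G, P}, which is not all of the schema, so we must add further attributes.
{D, G, P}⁺: DP→F adds F; D→FJ adds J; FP→DK adds K → {D, F, G, J, K, P}. Minimal: {G, P}⁺ = {G, P}; {D, P}⁺ = {D, F, J, K, P}; {D, G}⁺ = {D, F, G, J} — none reach the full schema.
{F, G, P}⁺: FP→DK adds D, K; D→FJ adds J → {D, F, G, J, K, P}. Minimal: {G, P}⁺ = {G, P}; {F, P}⁺ = {D, F, J, K, P}; {F, G}⁺ = {F, G} — none reach the full schema.

{D, G, P}, {F, G, P}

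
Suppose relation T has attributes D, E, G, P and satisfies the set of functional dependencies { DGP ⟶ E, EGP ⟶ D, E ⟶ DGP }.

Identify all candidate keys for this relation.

{E}; {D, G, P}

{E}⁺: E→DGP adds D, G, P → {D, E, G, P}.
{D, G, P}⁺: DGP→E adds E → {D, E, G, P}.
Any other superkey contains one of these as a subset, so there are no further candidate keys.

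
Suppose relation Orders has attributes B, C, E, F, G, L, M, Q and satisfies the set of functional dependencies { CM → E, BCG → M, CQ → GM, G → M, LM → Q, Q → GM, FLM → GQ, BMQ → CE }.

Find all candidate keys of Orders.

Attributes B, F, L never appear on any right-hand side, so every candidate key must contain {B, F, L}.
{B, F, L}⁺ = {B, F, L}, which is not all of the schema, so we must add further attributes.
{B, F, G, L}⁺: G→M adds M; LM→Q adds Q; BMQ→CE adds C, E → {B, C, E, F, G, L, M, Q}. Minimal: {F, G, L}⁺ = {F, G, L, M, Q}; {B, G, L}⁺ = {B, C, E, G, L, M, Q}; {B, F, L}⁺ = {B, F, L}; … — none reach the full schema.
{B, F, L, M}⁺: LM→Q adds Q; Q→GM adds G; BMQ→CE adds C, E → {B, C, E, F, G, L, M, Q}. Minimal: {F, L, M}⁺ = {F, G, L, M, Q}; {B, L, M}⁺ = {B, C, E, G, L, M, Q}; {B, F, M}⁺ = {B, F, M}; … — none reach the full schema.
{B, F, L, Q}⁺: Q→GM adds G, M; BMQ→CE adds C, E → {B, C, E, F, G, L, M, Q}. Minimal: {F, L, Q}⁺ = {F, G, L, M, Q}; {B, L, Q}⁺ = {B, C, E, G, L, M, Q}; {B, F, Q}⁺ = {B, C, E, F, G, M, Q}; … — none reach the full schema.
Any other superkey contains one of these as a subset, so there are no further candidate keys.

{B, F, G, L}; {B, F, L, M}; {B, F, L, Q}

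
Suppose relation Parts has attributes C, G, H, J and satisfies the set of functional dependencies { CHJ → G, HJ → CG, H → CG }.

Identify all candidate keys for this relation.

(H, J)

Attributes H, J never appear on any right-hand side, so every candidate key must contain {H, J}.
{H, J}⁺ = {C, G, H, J}, which is all of the schema, so {H, J} is the only candidate key.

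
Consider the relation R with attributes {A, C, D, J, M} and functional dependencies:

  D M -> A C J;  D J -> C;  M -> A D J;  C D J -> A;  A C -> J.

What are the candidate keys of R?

(M)

Attribute M never appears on the right-hand side of any dependency, so M must belong to every candidate key.
{M}⁺ = {A, C, D, J, M}, which is all of the schema, so {M} is the only candidate key.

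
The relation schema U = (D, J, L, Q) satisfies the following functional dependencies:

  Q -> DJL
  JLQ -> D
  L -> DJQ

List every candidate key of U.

{L}⁺: L→DJQ adds D, J, Q → {D, J, L, Q}.
{Q}⁺: Q→DJL adds D, J, L → {D, J, L, Q}.
Any other superkey contains one of these as a subset, so there are no further candidate keys.

{L}, {Q}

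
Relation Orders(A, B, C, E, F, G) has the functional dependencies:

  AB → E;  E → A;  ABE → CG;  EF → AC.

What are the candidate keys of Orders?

ABF, BEF

Attributes B, F never appear on any right-hand side, so every candidate key must contain {B, F}.
{B, F}⁺ = {B, F}, which is not all of the schema, so we must add further attributes.
{A, B, F}⁺: AB→E adds E; ABE→CG adds C, G → {A, B, C, E, F, G}. Minimal: {B, F}⁺ = {B, F}; {A, F}⁺ = {A, F}; {A, B}⁺ = {A, B, C, E, G} — none reach the full schema.
{B, E, F}⁺: E→A adds A; ABE→CG adds C, G → {A, B, C, E, F, G}. Minimal: {E, F}⁺ = {A, C, E, F}; {B, F}⁺ = {B, F}; {B, E}⁺ = {A, B, C, E, G} — none reach the full schema.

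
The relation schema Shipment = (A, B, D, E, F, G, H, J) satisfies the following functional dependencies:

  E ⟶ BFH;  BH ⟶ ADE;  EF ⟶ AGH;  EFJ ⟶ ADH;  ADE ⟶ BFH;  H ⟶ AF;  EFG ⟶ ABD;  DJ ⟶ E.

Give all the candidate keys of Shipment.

Attribute J never appears on the right-hand side of any dependency, so J must belong to every candidate key.
{J}⁺ = {J}, which is not all of the schema, so we must add further attributes.
{D, J}⁺: DJ→E adds E; E→BFH adds B, F, H; BH→ADE adds A; EF→AGH adds G → {A, B, D, E, F, G, H, J}. Minimal: {J}⁺ = {J}; {D}⁺ = {D} — none reach the full schema.
{E, J}⁺: E→BFH adds B, F, H; BH→ADE adds A, D; EF→AGH adds G → {A, B, D, E, F, G, H, J}. Minimal: {J}⁺ = {J}; {E}⁺ = {A, B, D, E, F, G, H} — none reach the full schema.
{B, H, J}⁺: BH→ADE adds A, D, E; ADE→BFH adds F; EF→AGH adds G → {A, B, D, E, F, G, H, J}. Minimal: {H, J}⁺ = {A, F, H, J}; {B, J}⁺ = {B, J}; {B, H}⁺ = {A, B, D, E, F, G, H} — none reach the full schema.
Any other superkey contains one of these as a subset, so there are no further candidate keys.

(D, J); (E, J); (B, H, J)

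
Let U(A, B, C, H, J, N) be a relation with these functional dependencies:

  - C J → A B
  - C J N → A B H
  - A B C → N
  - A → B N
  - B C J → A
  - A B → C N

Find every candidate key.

(A, J), (C, J)

{A, J}⁺: A→BN adds B, N; AB→CN adds C; CJN→ABH adds H → {A, B, C, H, J, N}. Minimal: {J}⁺ = {J}; {A}⁺ = {A, B, C, N} — none reach the full schema.
{C, J}⁺: CJ→AB adds A, B; ABC→N adds N; CJN→ABH adds H → {A, B, C, H, J, N}. Minimal: {J}⁺ = {J}; {C}⁺ = {C} — none reach the full schema.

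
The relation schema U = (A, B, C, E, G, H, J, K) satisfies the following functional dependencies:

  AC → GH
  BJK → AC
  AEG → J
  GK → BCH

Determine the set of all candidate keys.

Attributes E, K never appear on any right-hand side, so every candidate key must contain {E, K}.
{E, K}⁺ = {E, K}, which is not all of the schema, so we must add further attributes.
{A, C, E, K}⁺: AC→GH adds G, H; AEG→J adds J; GK→BCH adds B → {A, B, C, E, G, H, J, K}. Minimal: {C, E, K}⁺ = {C, E, K}; {A, E, K}⁺ = {A, E, K}; {A, C, K}⁺ = {A, B, C, G, H, K}; … — none reach the full schema.
{A, E, G, K}⁺: AEG→J adds J; GK→BCH adds B, C, H → {A, B, C, E, G, H, J, K}. Minimal: {E, G, K}⁺ = {B, C, E, G, H, K}; {A, G, K}⁺ = {A, B, C, G, H, K}; {A, E, K}⁺ = {A, E, K}; … — none reach the full schema.
{B, E, J, K}⁺: BJK→AC adds A, C; AC→GH adds G, H → {A, B, C, E, G, H, J, K}. Minimal: {E, J, K}⁺ = {E, J, K}; {B, J, K}⁺ = {A, B, C, G, H, J, K}; {B, E, K}⁺ = {B, E, K}; … — none reach the full schema.
{E, G, J, K}⁺: GK→BCH adds B, C, H; BJK→AC adds A → {A, B, C, E, G, H, J, K}. Minimal: {G, J, K}⁺ = {A, B, C, G, H, J, K}; {E, J, K}⁺ = {E, J, K}; {E, G, K}⁺ = {B, C, E, G, H, K}; … — none reach the full schema.
Any other superkey contains one of these as a subset, so there are no further candidate keys.

ACEK; AEGK; BEJK; EGJK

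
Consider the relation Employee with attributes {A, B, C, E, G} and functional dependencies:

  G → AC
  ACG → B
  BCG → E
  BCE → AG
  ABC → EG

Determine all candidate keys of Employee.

{G}⁺: G→AC adds A, C; ACG→B adds B; BCG→E adds E → {A, B, C, E, G}.
{A, B, C}⁺: ABC→EG adds E, G → {A, B, C, E, G}. Minimal: {B, C}⁺ = {B, C}; {A, C}⁺ = {A, C}; {A, B}⁺ = {A, B} — none reach the full schema.
{B, C, E}⁺: BCE→AG adds A, G → {A, B, C, E, G}. Minimal: {C, E}⁺ = {C, E}; {B, E}⁺ = {B, E}; {B, C}⁺ = {B, C} — none reach the full schema.

(G), (A, B, C), (B, C, E)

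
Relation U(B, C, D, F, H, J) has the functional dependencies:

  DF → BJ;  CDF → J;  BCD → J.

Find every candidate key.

{C, D, F, H}

Attributes C, D, F, H never appear on any right-hand side, so every candidate key must contain {C, D, F, H}.
{C, D, F, H}⁺ = {B, C, D, F, H, J}, which is all of the schema, so {C, D, F, H} is the only candidate key.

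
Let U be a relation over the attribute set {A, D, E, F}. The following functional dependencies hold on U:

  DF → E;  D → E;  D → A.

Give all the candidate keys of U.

DF

Attributes D, F never appear on any right-hand side, so every candidate key must contain {D, F}.
{D, F}⁺ = {A, D, E, F}, which is all of the schema, so {D, F} is the only candidate key.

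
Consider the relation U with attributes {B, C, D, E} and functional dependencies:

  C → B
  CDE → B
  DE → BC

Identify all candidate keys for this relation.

{D, E}

{D, E}⁺: DE→BC adds B, C → {B, C, D, E}. Minimal: {E}⁺ = {E}; {D}⁺ = {D} — none reach the full schema.
No other minimal superkey exists.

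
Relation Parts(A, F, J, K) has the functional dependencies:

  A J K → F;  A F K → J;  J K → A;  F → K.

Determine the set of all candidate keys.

{A, F}; {F, J}; {J, K}

{A, F}⁺: F→K adds K; AFK→J adds J → {A, F, J, K}.
{F, J}⁺: F→K adds K; JK→A adds A → {A, F, J, K}.
{J, K}⁺: JK→A adds A; AJK→F adds F → {A, F, J, K}.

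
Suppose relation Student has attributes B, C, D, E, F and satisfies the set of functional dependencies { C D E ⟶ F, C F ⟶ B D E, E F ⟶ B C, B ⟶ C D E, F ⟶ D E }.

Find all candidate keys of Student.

{B}⁺: B→CDE adds C, D, E; CDE→F adds F → {B, C, D, E, F}.
{F}⁺: F→DE adds D, E; EF→BC adds B, C → {B, C, D, E, F}.
{C, D, E}⁺: CDE→F adds F; CF→BDE adds B → {B, C, D, E, F}.

{B}; {F}; {C, D, E}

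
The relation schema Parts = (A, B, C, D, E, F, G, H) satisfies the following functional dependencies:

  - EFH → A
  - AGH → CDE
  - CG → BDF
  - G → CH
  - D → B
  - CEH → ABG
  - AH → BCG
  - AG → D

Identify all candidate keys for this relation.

{A, G}⁺: G→CH adds C, H; AH→BCG adds B; AG→D adds D; AGH→CDE adds E; CG→BDF adds F → {A, B, C, D, E, F, G, H}. Minimal: {G}⁺ = {B, C, D, F, G, H}; {A}⁺ = {A} — none reach the full schema.
{A, H}⁺: AH→BCG adds B, C, G; AG→D adds D; AGH→CDE adds E; CG→BDF adds F → {A, B, C, D, E, F, G, H}. Minimal: {H}⁺ = {H}; {A}⁺ = {A} — none reach the full schema.
{E, G}⁺: G→CH adds C, H; CEH→ABG adds A, B; AG→D adds D; CG→BDF adds F → {A, B, C, D, E, F, G, H}. Minimal: {G}⁺ = {B, C, D, F, G, H}; {E}⁺ = {E} — none reach the full schema.
{C, E, H}⁺: CEH→ABG adds A, B, G; AG→D adds D; CG→BDF adds F → {A, B, C, D, E, F, G, H}. Minimal: {E, H}⁺ = {E, H}; {C, H}⁺ = {C, H}; {C, E}⁺ = {C, E} — none reach the full schema.
{E, F, H}⁺: EFH→A adds A; AH→BCG adds B, C, G; AG→D adds D → {A, B, C, D, E, F, G, H}. Minimal: {F, H}⁺ = {F, H}; {E, H}⁺ = {E, H}; {E, F}⁺ = {E, F} — none reach the full schema.
Any other superkey contains one of these as a subset, so there are no further candidate keys.

{A, G}, {A, H}, {E, G}, {C, E, H}, {E, F, H}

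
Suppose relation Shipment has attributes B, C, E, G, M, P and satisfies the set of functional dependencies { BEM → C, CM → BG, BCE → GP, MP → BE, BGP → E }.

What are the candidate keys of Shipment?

Attribute M never appears on the right-hand side of any dependency, so M must belong to every candidate key.
{M}⁺ = {M}, which is not all of the schema, so we must add further attributes.
{M, P}⁺: MP→BE adds B, E; BEM→C adds C; CM→BG adds G → {B, C, E, G, M, P}. Minimal: {P}⁺ = {P}; {M}⁺ = {M} — none reach the full schema.
{B, E, M}⁺: BEM→C adds C; CM→BG adds G; BCE→GP adds P → {B, C, E, G, M, P}. Minimal: {E, M}⁺ = {E, M}; {B, M}⁺ = {B, M}; {B, E}⁺ = {B, E} — none reach the full schema.
{C, E, M}⁺: CM→BG adds B, G; BCE→GP adds P → {B, C, E, G, M, P}. Minimal: {E, M}⁺ = {E, M}; {C, M}⁺ = {B, C, G, M}; {C, E}⁺ = {C, E} — none reach the full schema.

{M, P}, {B, E, M}, {C, E, M}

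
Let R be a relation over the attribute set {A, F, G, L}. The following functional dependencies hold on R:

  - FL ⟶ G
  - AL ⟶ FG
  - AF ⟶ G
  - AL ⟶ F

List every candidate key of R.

{A, L}⁺: AL→FG adds F, G → {A, F, G, L}. Minimal: {L}⁺ = {L}; {A}⁺ = {A} — none reach the full schema.

AL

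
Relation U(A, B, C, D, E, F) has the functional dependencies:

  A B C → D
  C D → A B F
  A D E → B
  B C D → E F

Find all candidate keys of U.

{C, D}⁺: CD→ABF adds A, B, F; BCD→EF adds E → {A, B, C, D, E, F}. Minimal: {D}⁺ = {D}; {C}⁺ = {C} — none reach the full schema.
{A, B, C}⁺: ABC→D adds D; CD→ABF adds F; BCD→EF adds E → {A, B, C, D, E, F}. Minimal: {B, C}⁺ = {B, C}; {A, C}⁺ = {A, C}; {A, B}⁺ = {A, B} — none reach the full schema.
Any other superkey contains one of these as a subset, so there are no further candidate keys.

{C, D}; {A, B, C}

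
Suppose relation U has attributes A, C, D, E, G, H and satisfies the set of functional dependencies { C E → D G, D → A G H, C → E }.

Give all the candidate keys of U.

C

{C}⁺: C→E adds E; CE→DG adds D, G; D→AGH adds A, H → {A, C, D, E, G, H}.
No other minimal superkey exists.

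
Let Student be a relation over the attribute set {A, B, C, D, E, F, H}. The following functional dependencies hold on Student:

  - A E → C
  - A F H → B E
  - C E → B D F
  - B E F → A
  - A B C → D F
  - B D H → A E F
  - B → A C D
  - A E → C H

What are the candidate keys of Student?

{A, E}; {B, E}; {B, H}; {C, E}; {A, F, H}

{A, E}⁺: AE→C adds C; CE→BDF adds B, D, F; AE→CH adds H → {A, B, C, D, E, F, H}. Minimal: {E}⁺ = {E}; {A}⁺ = {A} — none reach the full schema.
{B, E}⁺: B→ACD adds A, C, D; AE→CH adds H; CE→BDF adds F → {A, B, C, D, E, F, H}. Minimal: {E}⁺ = {E}; {B}⁺ = {A, B, C, D, F} — none reach the full schema.
{B, H}⁺: B→ACD adds A, C, D; ABC→DF adds F; BDH→AEF adds E → {A, B, C, D, E, F, H}. Minimal: {H}⁺ = {H}; {B}⁺ = {A, B, C, D, F} — none reach the full schema.
{C, E}⁺: CE→BDF adds B, D, F; BEF→A adds A; AE→CH adds H → {A, B, C, D, E, F, H}. Minimal: {E}⁺ = {E}; {C}⁺ = {C} — none reach the full schema.
{A, F, H}⁺: AFH→BE adds B, E; B→ACD adds C, D → {A, B, C, D, E, F, H}. Minimal: {F, H}⁺ = {F, H}; {A, H}⁺ = {A, H}; {A, F}⁺ = {A, F} — none reach the full schema.
Any other superkey contains one of these as a subset, so there are no further candidate keys.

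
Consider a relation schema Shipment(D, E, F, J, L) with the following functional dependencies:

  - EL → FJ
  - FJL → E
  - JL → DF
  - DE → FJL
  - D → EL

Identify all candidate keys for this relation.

{D}⁺: D→EL adds E, L; EL→FJ adds F, J → {D, E, F, J, L}.
{E, L}⁺: EL→FJ adds F, J; JL→DF adds D → {D, E, F, J, L}. Minimal: {L}⁺ = {L}; {E}⁺ = {E} — none reach the full schema.
{J, L}⁺: JL→DF adds D, F; D→EL adds E → {D, E, F, J, L}. Minimal: {L}⁺ = {L}; {J}⁺ = {J} — none reach the full schema.
Any other superkey contains one of these as a subset, so there are no further candidate keys.

{D}, {E, L}, {J, L}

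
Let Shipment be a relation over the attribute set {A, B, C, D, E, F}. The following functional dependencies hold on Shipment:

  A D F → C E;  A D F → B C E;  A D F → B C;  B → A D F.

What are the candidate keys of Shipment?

{B}⁺: B→ADF adds A, D, F; ADF→CE adds C, E → {A, B, C, D, E, F}.
{A, D, F}⁺: ADF→CE adds C, E; ADF→BCE adds B → {A, B, C, D, E, F}. Minimal: {D, F}⁺ = {D, F}; {A, F}⁺ = {A, F}; {A, D}⁺ = {A, D} — none reach the full schema.
Any other superkey contains one of these as a subset, so there are no further candidate keys.

B, ADF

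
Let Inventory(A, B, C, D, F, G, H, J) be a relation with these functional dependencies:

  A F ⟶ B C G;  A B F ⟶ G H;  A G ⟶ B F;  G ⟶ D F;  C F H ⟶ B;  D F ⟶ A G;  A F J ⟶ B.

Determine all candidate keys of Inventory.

{G, J}⁺: G→DF adds D, F; DF→AG adds A; AFJ→B adds B; AF→BCG adds C; ABF→GH adds H → {A, B, C, D, F, G, H, J}. Minimal: {J}⁺ = {J}; {G}⁺ = {A, B, C, D, F, G, H} — none reach the full schema.
{A, F, J}⁺: AF→BCG adds B, C, G; ABF→GH adds H; G→DF adds D → {A, B, C, D, F, G, H, J}. Minimal: {F, J}⁺ = {F, J}; {A, J}⁺ = {A, J}; {A, F}⁺ = {A, B, C, D, F, G, H} — none reach the full schema.
{D, F, J}⁺: DF→AG adds A, G; AFJ→B adds B; AF→BCG adds C; ABF→GH adds H → {A, B, C, D, F, G, H, J}. Minimal: {F, J}⁺ = {F, J}; {D, J}⁺ = {D, J}; {D, F}⁺ = {A, B, C, D, F, G, H} — none reach the full schema.
Any other superkey contains one of these as a subset, so there are no further candidate keys.

{G, J}; {A, F, J}; {D, F, J}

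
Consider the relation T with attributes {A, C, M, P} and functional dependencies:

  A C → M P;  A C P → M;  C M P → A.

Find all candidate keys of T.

(A, C); (C, M, P)

{A, C}⁺: AC→MP adds M, P → {A, C, M, P}.
{C, M, P}⁺: CMP→A adds A → {A, C, M, P}.
Any other superkey contains one of these as a subset, so there are no further candidate keys.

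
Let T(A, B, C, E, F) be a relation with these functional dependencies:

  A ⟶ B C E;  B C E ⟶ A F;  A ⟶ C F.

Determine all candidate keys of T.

{A}⁺: A→BCE adds B, C, E; BCE→AF adds F → {A, B, C, E, F}.
{B, C, E}⁺: BCE→AF adds A, F → {A, B, C, E, F}. Minimal: {C, E}⁺ = {C, E}; {B, E}⁺ = {B, E}; {B, C}⁺ = {B, C} — none reach the full schema.
Any other superkey contains one of these as a subset, so there are no further candidate keys.

A, BCE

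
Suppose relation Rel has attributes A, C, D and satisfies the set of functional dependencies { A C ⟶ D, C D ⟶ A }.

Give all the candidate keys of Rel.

{A, C}; {C, D}

Attribute C never appears on the right-hand side of any dependency, so C must belong to every candidate key.
{C}⁺ = {C}, which is not all of the schema, so we must add further attributes.
{A, C}⁺: AC→D adds D → {A, C, D}. Minimal: {C}⁺ = {C}; {A}⁺ = {A} — none reach the full schema.
{C, D}⁺: CD→A adds A → {A, C, D}. Minimal: {D}⁺ = {D}; {C}⁺ = {C} — none reach the full schema.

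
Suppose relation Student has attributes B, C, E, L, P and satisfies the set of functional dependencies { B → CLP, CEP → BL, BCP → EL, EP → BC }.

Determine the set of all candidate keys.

{B}, {E, P}

{B}⁺: B→CLP adds C, L, P; BCP→EL adds E → {B, C, E, L, P}.
{E, P}⁺: EP→BC adds B, C; B→CLP adds L → {B, C, E, L, P}. Minimal: {P}⁺ = {P}; {E}⁺ = {E} — none reach the full schema.
Any other superkey contains one of these as a subset, so there are no further candidate keys.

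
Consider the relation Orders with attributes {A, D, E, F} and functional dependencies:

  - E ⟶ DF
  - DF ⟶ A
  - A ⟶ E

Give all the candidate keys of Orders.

{A}⁺: A→E adds E; E→DF adds D, F → {A, D, E, F}.
{E}⁺: E→DF adds D, F; DF→A adds A → {A, D, E, F}.
{D, F}⁺: DF→A adds A; A→E adds E → {A, D, E, F}. Minimal: {F}⁺ = {F}; {D}⁺ = {D} — none reach the full schema.
Any other superkey contains one of these as a subset, so there are no further candidate keys.

{A}; {E}; {D, F}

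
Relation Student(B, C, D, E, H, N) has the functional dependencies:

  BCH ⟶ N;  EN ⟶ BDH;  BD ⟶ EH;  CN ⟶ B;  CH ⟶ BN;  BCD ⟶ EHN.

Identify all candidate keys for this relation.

{B, C, D}, {C, D, H}, {C, D, N}, {C, E, H}, {C, E, N}

Attribute C never appears on the right-hand side of any dependency, so C must belong to every candidate key.
{C}⁺ = {C}, which is not all of the schema, so we must add further attributes.
{B, C, D}⁺: BD→EH adds E, H; CH→BN adds N → {B, C, D, E, H, N}. Minimal: {C, D}⁺ = {C, D}; {B, D}⁺ = {B, D, E, H}; {B, C}⁺ = {B, C} — none reach the full schema.
{C, D, H}⁺: CH→BN adds B, N; BCD→EHN adds E → {B, C, D, E, H, N}. Minimal: {D, H}⁺ = {D, H}; {C, H}⁺ = {B, C, H, N}; {C, D}⁺ = {C, D} — none reach the full schema.
{C, D, N}⁺: CN→B adds B; BCD→EHN adds E, H → {B, C, D, E, H, N}. Minimal: {D, N}⁺ = {D, N}; {C, N}⁺ = {B, C, N}; {C, D}⁺ = {C, D} — none reach the full schema.
{C, E, H}⁺: CH→BN adds B, N; EN→BDH adds D → {B, C, D, E, H, N}. Minimal: {E, H}⁺ = {E, H}; {C, H}⁺ = {B, C, H, N}; {C, E}⁺ = {C, E} — none reach the full schema.
{C, E, N}⁺: EN→BDH adds B, D, H → {B, C, D, E, H, N}. Minimal: {E, N}⁺ = {B, D, E, H, N}; {C, N}⁺ = {B, C, N}; {C, E}⁺ = {C, E} — none reach the full schema.
Any other superkey contains one of these as a subset, so there are no further candidate keys.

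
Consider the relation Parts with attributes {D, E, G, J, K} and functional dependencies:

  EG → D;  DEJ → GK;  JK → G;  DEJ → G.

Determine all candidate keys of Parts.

{D, E, J}; {E, G, J}; {E, J, K}

Attributes E, J never appear on any right-hand side, so every candidate key must contain {E, J}.
{E, J}⁺ = {E, J}, which is not all of the schema, so we must add further attributes.
{D, E, J}⁺: DEJ→GK adds G, K → {D, E, G, J, K}. Minimal: {E, J}⁺ = {E, J}; {D, J}⁺ = {D, J}; {D, E}⁺ = {D, E} — none reach the full schema.
{E, G, J}⁺: EG→D adds D; DEJ→GK adds K → {D, E, G, J, K}. Minimal: {G, J}⁺ = {G, J}; {E, J}⁺ = {E, J}; {E, G}⁺ = {D, E, G} — none reach the full schema.
{E, J, K}⁺: JK→G adds G; EG→D adds D → {D, E, G, J, K}. Minimal: {J, K}⁺ = {G, J, K}; {E, K}⁺ = {E, K}; {E, J}⁺ = {E, J} — none reach the full schema.
Any other superkey contains one of these as a subset, so there are no further candidate keys.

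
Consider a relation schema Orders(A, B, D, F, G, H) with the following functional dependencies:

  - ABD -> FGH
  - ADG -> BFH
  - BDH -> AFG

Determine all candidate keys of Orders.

Attribute D never appears on the right-hand side of any dependency, so D must belong to every candidate key.
{D}⁺ = {D}, which is not all of the schema, so we must add further attributes.
{A, B, D}⁺: ABD→FGH adds F, G, H → {A, B, D, F, G, H}.
{A, D, G}⁺: ADG→BFH adds B, F, H → {A, B, D, F, G, H}.
{B, D, H}⁺: BDH→AFG adds A, F, G → {A, B, D, F, G, H}.

ABD, ADG, BDH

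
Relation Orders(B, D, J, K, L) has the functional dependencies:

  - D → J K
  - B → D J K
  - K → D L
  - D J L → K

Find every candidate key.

Attribute B never appears on the right-hand side of any dependency, so B must belong to every candidate key.
{B}⁺ = {B, D, J, K, L}, which is all of the schema, so {B} is the only candidate key.

(B)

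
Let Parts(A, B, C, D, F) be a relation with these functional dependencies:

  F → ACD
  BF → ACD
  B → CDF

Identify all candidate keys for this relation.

Attribute B never appears on the right-hand side of any dependency, so B must belong to every candidate key.
{B}⁺ = {A, B, C, D, F}, which is all of the schema, so {B} is the only candidate key.

(B)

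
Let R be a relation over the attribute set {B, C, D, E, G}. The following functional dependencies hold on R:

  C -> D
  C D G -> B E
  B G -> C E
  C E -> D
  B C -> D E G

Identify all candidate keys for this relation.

BC, BG, CG

{B, C}⁺: C→D adds D; BC→DEG adds E, G → {B, C, D, E, G}. Minimal: {C}⁺ = {C, D}; {B}⁺ = {B} — none reach the full schema.
{B, G}⁺: BG→CE adds C, E; CE→D adds D → {B, C, D, E, G}. Minimal: {G}⁺ = {G}; {B}⁺ = {B} — none reach the full schema.
{C, G}⁺: C→D adds D; CDG→BE adds B, E → {B, C, D, E, G}. Minimal: {G}⁺ = {G}; {C}⁺ = {C, D} — none reach the full schema.
Any other superkey contains one of these as a subset, so there are no further candidate keys.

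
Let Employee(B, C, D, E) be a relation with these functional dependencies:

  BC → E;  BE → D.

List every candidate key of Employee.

Attributes B, C never appear on any right-hand side, so every candidate key must contain {B, C}.
{B, C}⁺ = {B, C, D, E}, which is all of the schema, so {B, C} is the only candidate key.

{B, C}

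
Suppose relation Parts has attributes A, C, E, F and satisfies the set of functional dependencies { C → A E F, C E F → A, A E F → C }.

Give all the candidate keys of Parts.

{C}⁺: C→AEF adds A, E, F → {A, C, E, F}.
{A, E, F}⁺: AEF→C adds C → {A, C, E, F}. Minimal: {E, F}⁺ = {E, F}; {A, F}⁺ = {A, F}; {A, E}⁺ = {A, E} — none reach the full schema.

(C); (A, E, F)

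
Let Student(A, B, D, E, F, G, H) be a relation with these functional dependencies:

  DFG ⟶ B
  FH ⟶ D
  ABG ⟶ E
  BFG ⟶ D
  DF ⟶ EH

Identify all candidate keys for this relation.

{A, B, F, G}⁺: ABG→E adds E; BFG→D adds D; DF→EH adds H → {A, B, D, E, F, G, H}.
{A, D, F, G}⁺: DFG→B adds B; ABG→E adds E; DF→EH adds H → {A, B, D, E, F, G, H}.
{A, F, G, H}⁺: FH→D adds D; DF→EH adds E; DFG→B adds B → {A, B, D, E, F, G, H}.

ABFG; ADFG; AFGH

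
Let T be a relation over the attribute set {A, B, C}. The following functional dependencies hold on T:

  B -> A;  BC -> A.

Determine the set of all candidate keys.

{B, C}

Attributes B, C never appear on any right-hand side, so every candidate key must contain {B, C}.
{B, C}⁺ = {A, B, C}, which is all of the schema, so {B, C} is the only candidate key.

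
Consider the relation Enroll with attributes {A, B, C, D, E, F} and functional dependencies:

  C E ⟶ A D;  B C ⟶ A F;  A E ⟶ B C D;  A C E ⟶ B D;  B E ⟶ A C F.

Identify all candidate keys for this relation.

Attribute E never appears on the right-hand side of any dependency, so E must belong to every candidate key.
{E}⁺ = {E}, which is not all of the schema, so we must add further attributes.
{A, E}⁺: AE→BCD adds B, C, D; BE→ACF adds F → {A, B, C, D, E, F}.
{B, E}⁺: BE→ACF adds A, C, F; CE→AD adds D → {A, B, C, D, E, F}.
{C, E}⁺: CE→AD adds A, D; AE→BCD adds B; BE→ACF adds F → {A, B, C, D, E, F}.

{A, E}, {B, E}, {C, E}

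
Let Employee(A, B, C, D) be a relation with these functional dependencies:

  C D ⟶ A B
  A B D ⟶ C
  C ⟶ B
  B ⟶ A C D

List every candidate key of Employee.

{B}⁺: B→ACD adds A, C, D → {A, B, C, D}.
{C}⁺: C→B adds B; B→ACD adds A, D → {A, B, C, D}.
Any other superkey contains one of these as a subset, so there are no further candidate keys.

(B), (C)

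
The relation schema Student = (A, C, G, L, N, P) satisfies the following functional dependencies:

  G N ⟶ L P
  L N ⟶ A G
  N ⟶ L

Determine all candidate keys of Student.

{C, N}

Attributes C, N never appear on any right-hand side, so every candidate key must contain {C, N}.
{C, N}⁺ = {A, C, G, L, N, P}, which is all of the schema, so {C, N} is the only candidate key.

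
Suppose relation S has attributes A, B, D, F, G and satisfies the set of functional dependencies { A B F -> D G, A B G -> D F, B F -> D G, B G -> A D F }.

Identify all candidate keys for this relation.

Attribute B never appears on the right-hand side of any dependency, so B must belong to every candidate key.
{B}⁺ = {B}, which is not all of the schema, so we must add further attributes.
{B, F}⁺: BF→DG adds D, G; BG→ADF adds A → {A, B, D, F, G}. Minimal: {F}⁺ = {F}; {B}⁺ = {B} — none reach the full schema.
{B, G}⁺: BG→ADF adds A, D, F → {A, B, D, F, G}. Minimal: {G}⁺ = {G}; {B}⁺ = {B} — none reach the full schema.
Any other superkey contains one of these as a subset, so there are no further candidate keys.

{B, F}, {B, G}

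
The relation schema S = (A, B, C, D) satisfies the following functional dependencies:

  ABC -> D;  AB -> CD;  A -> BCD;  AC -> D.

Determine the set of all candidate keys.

Attribute A never appears on the right-hand side of any dependency, so A must belong to every candidate key.
{A}⁺ = {A, B, C, D}, which is all of the schema, so {A} is the only candidate key.

A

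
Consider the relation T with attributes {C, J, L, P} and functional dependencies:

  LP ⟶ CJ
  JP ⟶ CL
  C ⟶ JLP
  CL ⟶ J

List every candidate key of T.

{C}⁺: C→JLP adds J, L, P → {C, J, L, P}.
{J, P}⁺: JP→CL adds C, L → {C, J, L, P}. Minimal: {P}⁺ = {P}; {J}⁺ = {J} — none reach the full schema.
{L, P}⁺: LP→CJ adds C, J → {C, J, L, P}. Minimal: {P}⁺ = {P}; {L}⁺ = {L} — none reach the full schema.
Any other superkey contains one of these as a subset, so there are no further candidate keys.

{C}; {J, P}; {L, P}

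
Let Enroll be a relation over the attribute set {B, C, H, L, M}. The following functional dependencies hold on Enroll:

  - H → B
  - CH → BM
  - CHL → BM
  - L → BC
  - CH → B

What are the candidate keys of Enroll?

{H, L}

Attributes H, L never appear on any right-hand side, so every candidate key must contain {H, L}.
{H, L}⁺ = {B, C, H, L, M}, which is all of the schema, so {H, L} is the only candidate key.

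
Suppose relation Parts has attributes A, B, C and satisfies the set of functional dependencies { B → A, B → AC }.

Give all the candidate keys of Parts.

Attribute B never appears on the right-hand side of any dependency, so B must belong to every candidate key.
{B}⁺ = {A, B, C}, which is all of the schema, so {B} is the only candidate key.

(B)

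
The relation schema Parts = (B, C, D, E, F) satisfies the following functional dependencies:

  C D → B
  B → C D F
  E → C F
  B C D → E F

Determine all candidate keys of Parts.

(B), (C, D), (D, E)

{B}⁺: B→CDF adds C, D, F; BCD→EF adds E → {B, C, D, E, F}.
{C, D}⁺: CD→B adds B; B→CDF adds F; BCD→EF adds E → {B, C, D, E, F}.
{D, E}⁺: E→CF adds C, F; CD→B adds B → {B, C, D, E, F}.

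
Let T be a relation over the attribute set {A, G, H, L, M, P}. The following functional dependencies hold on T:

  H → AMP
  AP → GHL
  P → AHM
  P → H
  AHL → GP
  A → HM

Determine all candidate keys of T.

{A}; {H}; {P}

{A}⁺: A→HM adds H, M; H→AMP adds P; AP→GHL adds G, L → {A, G, H, L, M, P}.
{H}⁺: H→AMP adds A, M, P; AP→GHL adds G, L → {A, G, H, L, M, P}.
{P}⁺: P→AHM adds A, H, M; AP→GHL adds G, L → {A, G, H, L, M, P}.
Any other superkey contains one of these as a subset, so there are no further candidate keys.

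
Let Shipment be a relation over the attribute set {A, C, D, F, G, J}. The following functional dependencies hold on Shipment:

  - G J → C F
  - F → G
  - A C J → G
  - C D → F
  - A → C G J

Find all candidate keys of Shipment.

(A, D)

Attributes A, D never appear on any right-hand side, so every candidate key must contain {A, D}.
{A, D}⁺ = {A, C, D, F, G, J}, which is all of the schema, so {A, D} is the only candidate key.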